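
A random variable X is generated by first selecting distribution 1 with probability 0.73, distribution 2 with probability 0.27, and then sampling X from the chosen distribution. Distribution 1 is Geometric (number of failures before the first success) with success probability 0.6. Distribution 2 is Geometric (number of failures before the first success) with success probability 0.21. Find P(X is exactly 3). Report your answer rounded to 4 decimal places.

Conditional on each component, P(X = 3): 1: 0.0384; 2: 0.103538.
By total probability, P(X = 3) = 0.73·0.0384 + 0.27·0.103538 = 0.0559873.

0.0560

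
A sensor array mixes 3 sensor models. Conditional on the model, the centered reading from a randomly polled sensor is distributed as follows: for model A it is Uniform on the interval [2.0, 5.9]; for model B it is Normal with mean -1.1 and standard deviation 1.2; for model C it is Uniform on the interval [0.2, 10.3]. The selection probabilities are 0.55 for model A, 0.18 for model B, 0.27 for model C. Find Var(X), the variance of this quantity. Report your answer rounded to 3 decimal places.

Per component, A: μ=3.95, E[X²]=16.87; B: μ=-1.1, E[X²]=2.65; C: μ=5.25, E[X²]=36.0633.
E[X] = 0.55·3.95 + 0.18·-1.1 + 0.27·5.25 = 3.392.
E[X²] = 0.55·16.87 + 0.18·2.65 + 0.27·36.0633 = 19.4926.
Var(X) = E[X²] − (E[X])² = 19.4926 − 11.5057 = 7.98694.

7.987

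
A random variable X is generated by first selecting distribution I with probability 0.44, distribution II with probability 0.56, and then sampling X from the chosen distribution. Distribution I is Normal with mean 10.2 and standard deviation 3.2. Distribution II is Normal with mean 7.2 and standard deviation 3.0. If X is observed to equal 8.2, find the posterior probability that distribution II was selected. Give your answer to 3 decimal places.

0.610

Likelihoods f(8.2 | ·): I: 0.10255; II: 0.125794.
Posterior ∝ prior × likelihood. Numerator for II: 0.56·0.125794 = 0.0704449.
Normalizing constant: 0.44·0.10255 + 0.56·0.125794 = 0.115567.
P(II | observation) = 0.0704449 / 0.115567 = 0.609559.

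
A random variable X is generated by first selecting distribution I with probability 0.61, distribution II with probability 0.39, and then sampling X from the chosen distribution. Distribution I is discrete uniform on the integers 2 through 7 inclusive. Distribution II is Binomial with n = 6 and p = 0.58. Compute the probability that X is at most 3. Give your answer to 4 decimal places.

Conditional on each component, P(X ≤ 3): I: 0.333333; II: 0.497095.
By total probability, P(X ≤ 3) = 0.61·0.333333 + 0.39·0.497095 = 0.3972.

0.3972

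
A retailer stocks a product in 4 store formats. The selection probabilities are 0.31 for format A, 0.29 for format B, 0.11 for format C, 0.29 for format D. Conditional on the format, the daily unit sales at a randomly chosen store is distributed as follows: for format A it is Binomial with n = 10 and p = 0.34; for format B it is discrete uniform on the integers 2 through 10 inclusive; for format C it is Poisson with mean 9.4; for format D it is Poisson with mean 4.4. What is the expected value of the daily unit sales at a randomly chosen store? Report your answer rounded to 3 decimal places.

Component means — A: 3.4; B: 6; C: 9.4; D: 4.4.
E[X] = 0.31·3.4 + 0.29·6 + 0.11·9.4 + 0.29·4.4 = 5.104.

5.104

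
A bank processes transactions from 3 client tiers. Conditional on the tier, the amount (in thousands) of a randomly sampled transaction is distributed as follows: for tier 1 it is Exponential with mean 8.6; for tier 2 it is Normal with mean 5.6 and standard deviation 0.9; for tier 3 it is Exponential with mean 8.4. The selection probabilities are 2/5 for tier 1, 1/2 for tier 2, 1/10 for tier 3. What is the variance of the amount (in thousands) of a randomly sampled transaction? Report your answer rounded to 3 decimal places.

Per component, 1: μ=8.6, E[X²]=147.92; 2: μ=5.6, E[X²]=32.17; 3: μ=8.4, E[X²]=141.12.
E[X] = 0.4·8.6 + 0.5·5.6 + 0.1·8.4 = 7.08.
E[X²] = 0.4·147.92 + 0.5·32.17 + 0.1·141.12 = 89.365.
Var(X) = E[X²] − (E[X])² = 89.365 − 50.1264 = 39.2386.

39.239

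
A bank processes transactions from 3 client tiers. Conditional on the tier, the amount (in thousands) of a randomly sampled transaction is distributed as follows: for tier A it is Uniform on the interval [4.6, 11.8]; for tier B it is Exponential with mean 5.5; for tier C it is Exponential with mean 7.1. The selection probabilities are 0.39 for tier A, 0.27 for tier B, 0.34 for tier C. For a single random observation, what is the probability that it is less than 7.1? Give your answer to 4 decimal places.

0.5461

Conditional on each tier, P(X < 7.1): A: 0.347222; B: 0.724979; C: 0.632121.
By total probability, P(X < 7.1) = 0.39·0.347222 + 0.27·0.724979 + 0.34·0.632121 = 0.546082.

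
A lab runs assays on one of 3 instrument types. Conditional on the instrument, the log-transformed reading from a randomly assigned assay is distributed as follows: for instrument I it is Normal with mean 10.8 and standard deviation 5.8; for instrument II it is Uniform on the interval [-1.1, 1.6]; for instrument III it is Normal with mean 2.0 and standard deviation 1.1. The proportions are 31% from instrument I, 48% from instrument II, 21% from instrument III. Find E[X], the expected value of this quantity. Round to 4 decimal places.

3.8880

Component means — I: 10.8; II: 0.25; III: 2.
E[X] = 0.31·10.8 + 0.48·0.25 + 0.21·2 = 3.888.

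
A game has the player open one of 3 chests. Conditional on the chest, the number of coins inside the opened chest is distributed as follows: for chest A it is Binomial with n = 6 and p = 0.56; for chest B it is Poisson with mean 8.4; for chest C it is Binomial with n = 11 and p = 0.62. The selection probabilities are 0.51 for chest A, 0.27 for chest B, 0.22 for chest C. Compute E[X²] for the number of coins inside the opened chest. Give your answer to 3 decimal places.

For each component E[X²] = Var + (mean)², giving A: 12.768; B: 78.96; C: 49.104.
Overall E[X²] = 0.51·12.768 + 0.27·78.96 + 0.22·49.104 = 38.6338.

38.634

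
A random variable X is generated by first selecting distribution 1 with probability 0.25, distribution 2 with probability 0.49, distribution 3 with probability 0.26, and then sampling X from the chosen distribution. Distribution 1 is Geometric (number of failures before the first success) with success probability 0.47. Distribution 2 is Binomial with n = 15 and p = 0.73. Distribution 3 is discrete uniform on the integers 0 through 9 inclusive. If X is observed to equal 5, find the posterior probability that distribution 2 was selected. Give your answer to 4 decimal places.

Likelihoods P(X=5 | ·): 1: 0.0196552; 2: 0.00128176; 3: 0.1.
Posterior ∝ prior × likelihood. Numerator for 2: 0.49·0.00128176 = 0.000628063.
Normalizing constant: 0.25·0.0196552 + 0.49·0.00128176 + 0.26·0.1 = 0.0315419.
P(2 | observation) = 0.000628063 / 0.0315419 = 0.0199121.

0.0199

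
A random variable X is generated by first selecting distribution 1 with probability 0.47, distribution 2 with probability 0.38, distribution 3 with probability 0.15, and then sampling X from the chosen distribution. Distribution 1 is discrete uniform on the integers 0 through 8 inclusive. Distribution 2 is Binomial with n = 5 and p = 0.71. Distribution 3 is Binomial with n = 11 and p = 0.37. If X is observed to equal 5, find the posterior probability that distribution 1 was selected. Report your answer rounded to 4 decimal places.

Likelihoods P(X=5 | ·): 1: 0.111111; 2: 0.180423; 3: 0.200306.
Posterior ∝ prior × likelihood. Numerator for 1: 0.47·0.111111 = 0.0522222.
Normalizing constant: 0.47·0.111111 + 0.38·0.180423 + 0.15·0.200306 = 0.150829.
P(1 | observation) = 0.0522222 / 0.150829 = 0.346235.

0.3462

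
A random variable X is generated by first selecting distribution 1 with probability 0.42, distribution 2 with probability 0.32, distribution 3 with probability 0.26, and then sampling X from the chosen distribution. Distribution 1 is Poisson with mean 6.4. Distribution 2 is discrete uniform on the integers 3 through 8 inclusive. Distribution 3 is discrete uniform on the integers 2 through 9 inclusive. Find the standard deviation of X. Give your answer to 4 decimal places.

2.2768

Per component, 1: μ=6.4, E[X²]=47.36; 2: μ=5.5, E[X²]=33.1667; 3: μ=5.5, E[X²]=35.5.
E[X] = 0.42·6.4 + 0.32·5.5 + 0.26·5.5 = 5.878.
E[X²] = 0.42·47.36 + 0.32·33.1667 + 0.26·35.5 = 39.7345.
Var(X) = E[X²] − (E[X])² = 39.7345 − 34.5509 = 5.18365.
SD(X) = √5.18365 = 2.27676.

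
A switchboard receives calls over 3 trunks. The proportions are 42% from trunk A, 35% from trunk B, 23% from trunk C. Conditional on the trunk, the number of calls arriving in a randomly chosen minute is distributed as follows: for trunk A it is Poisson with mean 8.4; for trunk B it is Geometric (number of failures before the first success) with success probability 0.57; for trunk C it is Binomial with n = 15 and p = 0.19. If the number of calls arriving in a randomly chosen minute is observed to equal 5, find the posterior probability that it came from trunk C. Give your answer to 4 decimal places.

Likelihoods P(X=5 | ·): A: 0.0783685; B: 0.00837948; C: 0.0904011.
Posterior ∝ prior × likelihood. Numerator for C: 0.23·0.0904011 = 0.0207922.
Normalizing constant: 0.42·0.0783685 + 0.35·0.00837948 + 0.23·0.0904011 = 0.0566398.
P(C | observation) = 0.0207922 / 0.0566398 = 0.367096.

0.3671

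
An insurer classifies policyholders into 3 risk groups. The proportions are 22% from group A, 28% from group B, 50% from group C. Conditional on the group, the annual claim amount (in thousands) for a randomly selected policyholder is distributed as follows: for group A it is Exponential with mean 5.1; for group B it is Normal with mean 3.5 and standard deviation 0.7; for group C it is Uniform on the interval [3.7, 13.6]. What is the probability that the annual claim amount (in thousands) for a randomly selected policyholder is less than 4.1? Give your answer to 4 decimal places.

0.3669

Conditional on each group, P(X < 4.1): A: 0.55243; B: 0.804317; C: 0.040404.
By total probability, P(X < 4.1) = 0.22·0.55243 + 0.28·0.804317 + 0.5·0.040404 = 0.366945.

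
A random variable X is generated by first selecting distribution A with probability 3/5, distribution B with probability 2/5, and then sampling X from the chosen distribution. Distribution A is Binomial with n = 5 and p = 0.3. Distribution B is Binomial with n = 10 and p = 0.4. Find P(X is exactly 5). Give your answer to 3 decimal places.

Conditional on each component, P(X = 5): A: 0.00243; B: 0.200658.
By total probability, P(X = 5) = 0.6·0.00243 + 0.4·0.200658 = 0.0817212.

0.082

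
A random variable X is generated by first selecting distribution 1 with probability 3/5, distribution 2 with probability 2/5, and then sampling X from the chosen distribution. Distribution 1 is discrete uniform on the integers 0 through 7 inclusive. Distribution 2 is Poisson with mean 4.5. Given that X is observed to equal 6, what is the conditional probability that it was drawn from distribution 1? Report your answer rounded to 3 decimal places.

Likelihoods P(X=6 | ·): 1: 0.125; 2: 0.12812.
Posterior ∝ prior × likelihood. Numerator for 1: 0.6·0.125 = 0.075.
Normalizing constant: 0.6·0.125 + 0.4·0.12812 = 0.126248.
P(1 | observation) = 0.075 / 0.126248 = 0.594069.

0.594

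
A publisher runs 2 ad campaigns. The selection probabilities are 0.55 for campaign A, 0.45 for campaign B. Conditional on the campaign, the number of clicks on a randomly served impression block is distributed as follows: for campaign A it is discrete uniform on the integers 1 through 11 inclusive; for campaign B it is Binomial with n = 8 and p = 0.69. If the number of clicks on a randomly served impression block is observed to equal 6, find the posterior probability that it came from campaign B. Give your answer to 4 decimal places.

Likelihoods P(X=6 | ·): A: 0.0909091; B: 0.290386.
Posterior ∝ prior × likelihood. Numerator for B: 0.45·0.290386 = 0.130674.
Normalizing constant: 0.55·0.0909091 + 0.45·0.290386 = 0.180674.
P(B | observation) = 0.130674 / 0.180674 = 0.723258.

0.7233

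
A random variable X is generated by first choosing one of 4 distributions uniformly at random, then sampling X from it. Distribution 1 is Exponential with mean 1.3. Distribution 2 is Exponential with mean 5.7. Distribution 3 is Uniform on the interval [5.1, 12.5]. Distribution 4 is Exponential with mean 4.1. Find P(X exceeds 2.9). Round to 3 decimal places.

0.550

Conditional on each component, P(X > 2.9): 1: 0.107446; 2: 0.601233; 3: 1; 4: 0.492965.
By total probability, P(X > 2.9) = 0.25·0.107446 + 0.25·0.601233 + 0.25·1 + 0.25·0.492965 = 0.550411.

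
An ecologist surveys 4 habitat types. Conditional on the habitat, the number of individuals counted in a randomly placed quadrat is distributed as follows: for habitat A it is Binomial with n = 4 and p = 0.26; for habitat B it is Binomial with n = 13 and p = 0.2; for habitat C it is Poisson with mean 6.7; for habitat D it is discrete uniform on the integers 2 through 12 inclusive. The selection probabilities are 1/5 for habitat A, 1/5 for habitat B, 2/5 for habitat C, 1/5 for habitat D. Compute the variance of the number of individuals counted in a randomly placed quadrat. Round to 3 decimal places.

Per component, A: μ=1.04, E[X²]=1.8512; B: μ=2.6, E[X²]=8.84; C: μ=6.7, E[X²]=51.59; D: μ=7, E[X²]=59.
E[X] = 0.2·1.04 + 0.2·2.6 + 0.4·6.7 + 0.2·7 = 4.808.
E[X²] = 0.2·1.8512 + 0.2·8.84 + 0.4·51.59 + 0.2·59 = 34.5742.
Var(X) = E[X²] − (E[X])² = 34.5742 − 23.1169 = 11.4574.

11.457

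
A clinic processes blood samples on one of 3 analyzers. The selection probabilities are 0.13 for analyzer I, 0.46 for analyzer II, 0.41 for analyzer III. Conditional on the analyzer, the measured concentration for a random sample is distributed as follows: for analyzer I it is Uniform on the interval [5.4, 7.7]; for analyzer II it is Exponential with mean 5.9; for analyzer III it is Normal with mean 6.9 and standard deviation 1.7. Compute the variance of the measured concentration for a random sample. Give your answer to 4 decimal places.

17.4752

Per component, I: μ=6.55, E[X²]=43.3433; II: μ=5.9, E[X²]=69.62; III: μ=6.9, E[X²]=50.5.
E[X] = 0.13·6.55 + 0.46·5.9 + 0.41·6.9 = 6.3945.
E[X²] = 0.13·43.3433 + 0.46·69.62 + 0.41·50.5 = 58.3648.
Var(X) = E[X²] − (E[X])² = 58.3648 − 40.8896 = 17.4752.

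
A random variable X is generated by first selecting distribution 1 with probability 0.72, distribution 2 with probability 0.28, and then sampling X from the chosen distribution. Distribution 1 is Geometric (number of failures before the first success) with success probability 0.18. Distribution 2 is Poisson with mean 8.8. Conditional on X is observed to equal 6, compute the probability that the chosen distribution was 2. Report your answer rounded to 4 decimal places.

Likelihoods P(X=6 | ·): 1: 0.0547212; 2: 0.0972237.
Posterior ∝ prior × likelihood. Numerator for 2: 0.28·0.0972237 = 0.0272226.
Normalizing constant: 0.72·0.0547212 + 0.28·0.0972237 = 0.0666219.
P(2 | observation) = 0.0272226 / 0.0666219 = 0.408614.

0.4086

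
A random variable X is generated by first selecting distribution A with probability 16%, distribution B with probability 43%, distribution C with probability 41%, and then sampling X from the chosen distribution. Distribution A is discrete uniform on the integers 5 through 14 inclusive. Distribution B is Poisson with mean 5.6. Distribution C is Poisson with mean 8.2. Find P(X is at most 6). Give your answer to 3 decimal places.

0.439

Conditional on each component, P(X ≤ 6): A: 0.2; B: 0.670258; C: 0.289562.
By total probability, P(X ≤ 6) = 0.16·0.2 + 0.43·0.670258 + 0.41·0.289562 = 0.438931.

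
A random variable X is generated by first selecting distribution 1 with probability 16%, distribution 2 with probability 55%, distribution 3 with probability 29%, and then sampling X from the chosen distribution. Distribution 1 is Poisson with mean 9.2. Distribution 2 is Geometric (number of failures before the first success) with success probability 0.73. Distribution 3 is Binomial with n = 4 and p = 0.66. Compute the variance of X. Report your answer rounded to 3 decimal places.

Per component, 1: μ=9.2, E[X²]=93.84; 2: μ=0.369863, E[X²]=0.64346; 3: μ=2.64, E[X²]=7.8672.
E[X] = 0.16·9.2 + 0.55·0.369863 + 0.29·2.64 = 2.44102.
E[X²] = 0.16·93.84 + 0.55·0.64346 + 0.29·7.8672 = 17.6498.
Var(X) = E[X²] − (E[X])² = 17.6498 − 5.9586 = 11.6912.

11.691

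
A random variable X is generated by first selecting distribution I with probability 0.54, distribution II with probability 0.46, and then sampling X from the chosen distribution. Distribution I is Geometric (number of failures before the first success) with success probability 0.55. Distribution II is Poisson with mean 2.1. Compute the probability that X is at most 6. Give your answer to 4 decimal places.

0.9953

Conditional on each component, P(X ≤ 6): I: 0.996263; II: 0.994138.
By total probability, P(X ≤ 6) = 0.54·0.996263 + 0.46·0.994138 = 0.995286.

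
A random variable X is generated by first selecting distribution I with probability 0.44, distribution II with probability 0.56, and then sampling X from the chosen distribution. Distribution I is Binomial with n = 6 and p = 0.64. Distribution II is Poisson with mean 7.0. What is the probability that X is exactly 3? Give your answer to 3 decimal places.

0.137

Conditional on each component, P(X = 3): I: 0.244612; II: 0.0521293.
By total probability, P(X = 3) = 0.44·0.244612 + 0.56·0.0521293 = 0.136822.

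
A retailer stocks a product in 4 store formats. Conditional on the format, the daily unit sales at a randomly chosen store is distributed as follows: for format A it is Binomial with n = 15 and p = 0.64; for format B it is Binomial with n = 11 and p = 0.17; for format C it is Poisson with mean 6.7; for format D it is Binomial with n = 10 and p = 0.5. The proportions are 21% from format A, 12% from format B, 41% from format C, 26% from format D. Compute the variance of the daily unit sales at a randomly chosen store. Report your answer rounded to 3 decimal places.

Per component, A: μ=9.6, E[X²]=95.616; B: μ=1.87, E[X²]=5.049; C: μ=6.7, E[X²]=51.59; D: μ=5, E[X²]=27.5.
E[X] = 0.21·9.6 + 0.12·1.87 + 0.41·6.7 + 0.26·5 = 6.2874.
E[X²] = 0.21·95.616 + 0.12·5.049 + 0.41·51.59 + 0.26·27.5 = 48.9871.
Var(X) = E[X²] − (E[X])² = 48.9871 − 39.5314 = 9.45574.

9.456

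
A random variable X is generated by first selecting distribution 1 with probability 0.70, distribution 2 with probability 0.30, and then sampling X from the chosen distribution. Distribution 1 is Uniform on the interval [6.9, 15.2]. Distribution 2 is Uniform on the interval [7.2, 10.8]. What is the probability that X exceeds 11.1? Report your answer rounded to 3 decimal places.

Conditional on each component, P(X > 11.1): 1: 0.493976; 2: 0.
By total probability, P(X > 11.1) = 0.7·0.493976 + 0.3·0 = 0.345783.

0.346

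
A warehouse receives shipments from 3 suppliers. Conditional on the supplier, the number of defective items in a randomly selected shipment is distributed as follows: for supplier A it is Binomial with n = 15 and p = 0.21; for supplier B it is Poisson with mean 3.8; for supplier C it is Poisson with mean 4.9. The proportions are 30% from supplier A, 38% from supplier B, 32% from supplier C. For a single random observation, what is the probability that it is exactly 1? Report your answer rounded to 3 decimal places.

0.079

Conditional on each supplier, P(X = 1): A: 0.116169; B: 0.0850089; C: 0.0364883.
By total probability, P(X = 1) = 0.3·0.116169 + 0.38·0.0850089 + 0.32·0.0364883 = 0.0788303.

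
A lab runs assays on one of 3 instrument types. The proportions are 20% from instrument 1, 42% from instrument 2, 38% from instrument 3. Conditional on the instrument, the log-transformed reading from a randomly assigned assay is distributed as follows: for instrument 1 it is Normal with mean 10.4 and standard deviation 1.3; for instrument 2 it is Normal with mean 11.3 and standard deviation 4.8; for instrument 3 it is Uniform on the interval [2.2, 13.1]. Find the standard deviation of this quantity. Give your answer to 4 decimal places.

4.0677

Per component, 1: μ=10.4, E[X²]=109.85; 2: μ=11.3, E[X²]=150.73; 3: μ=7.65, E[X²]=68.4233.
E[X] = 0.2·10.4 + 0.42·11.3 + 0.38·7.65 = 9.733.
E[X²] = 0.2·109.85 + 0.42·150.73 + 0.38·68.4233 = 111.277.
Var(X) = E[X²] − (E[X])² = 111.277 − 94.7313 = 16.5462.
SD(X) = √16.5462 = 4.0677.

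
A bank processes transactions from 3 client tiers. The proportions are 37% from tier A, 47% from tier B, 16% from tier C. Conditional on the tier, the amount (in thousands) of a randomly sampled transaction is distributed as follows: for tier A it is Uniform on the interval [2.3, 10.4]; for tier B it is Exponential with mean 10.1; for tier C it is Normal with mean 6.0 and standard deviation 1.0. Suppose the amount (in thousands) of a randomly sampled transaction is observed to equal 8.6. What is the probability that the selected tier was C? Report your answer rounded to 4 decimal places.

0.0321

Likelihoods f(8.6 | ·): A: 0.123457; B: 0.0422555; C: 0.013583.
Posterior ∝ prior × likelihood. Numerator for C: 0.16·0.013583 = 0.00217328.
Normalizing constant: 0.37·0.123457 + 0.47·0.0422555 + 0.16·0.013583 = 0.0677124.
P(C | observation) = 0.00217328 / 0.0677124 = 0.0320957.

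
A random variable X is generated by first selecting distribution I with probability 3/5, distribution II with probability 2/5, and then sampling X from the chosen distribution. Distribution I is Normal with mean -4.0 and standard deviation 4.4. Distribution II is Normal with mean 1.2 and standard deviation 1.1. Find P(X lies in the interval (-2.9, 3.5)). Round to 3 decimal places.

0.607

Conditional on each component, P(-2.9 < X < 3.5): I: 0.357154; II: 0.981635.
By total probability, P(-2.9 < X < 3.5) = 0.6·0.357154 + 0.4·0.981635 = 0.606946.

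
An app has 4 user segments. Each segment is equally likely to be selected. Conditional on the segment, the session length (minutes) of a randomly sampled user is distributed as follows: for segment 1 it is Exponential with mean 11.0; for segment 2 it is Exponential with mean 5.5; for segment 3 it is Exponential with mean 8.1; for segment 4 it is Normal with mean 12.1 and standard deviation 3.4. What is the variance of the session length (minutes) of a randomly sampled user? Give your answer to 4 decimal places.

63.7419

Per component, 1: μ=11, E[X²]=242; 2: μ=5.5, E[X²]=60.5; 3: μ=8.1, E[X²]=131.22; 4: μ=12.1, E[X²]=157.97.
E[X] = 0.25·11 + 0.25·5.5 + 0.25·8.1 + 0.25·12.1 = 9.175.
E[X²] = 0.25·242 + 0.25·60.5 + 0.25·131.22 + 0.25·157.97 = 147.923.
Var(X) = E[X²] − (E[X])² = 147.923 − 84.1806 = 63.7419.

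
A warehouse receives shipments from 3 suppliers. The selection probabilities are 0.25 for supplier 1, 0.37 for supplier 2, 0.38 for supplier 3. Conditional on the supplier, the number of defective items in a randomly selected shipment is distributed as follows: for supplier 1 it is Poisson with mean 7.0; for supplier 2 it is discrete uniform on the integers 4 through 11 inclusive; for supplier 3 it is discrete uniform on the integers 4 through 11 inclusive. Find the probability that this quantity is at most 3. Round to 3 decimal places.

0.020

Conditional on each supplier, P(X ≤ 3): 1: 0.0817654; 2: 0; 3: 0.
By total probability, P(X ≤ 3) = 0.25·0.0817654 + 0.37·0 + 0.38·0 = 0.0204414.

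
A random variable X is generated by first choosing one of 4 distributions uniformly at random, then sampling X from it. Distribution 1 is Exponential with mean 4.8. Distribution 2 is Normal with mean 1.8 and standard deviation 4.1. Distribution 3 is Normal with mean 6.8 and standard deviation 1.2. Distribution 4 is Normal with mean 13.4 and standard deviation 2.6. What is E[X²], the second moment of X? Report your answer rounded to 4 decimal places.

For each component E[X²] = Var + (mean)², giving 1: 46.08; 2: 20.05; 3: 47.68; 4: 186.32.
Overall E[X²] = 0.25·46.08 + 0.25·20.05 + 0.25·47.68 + 0.25·186.32 = 75.0325.

75.0325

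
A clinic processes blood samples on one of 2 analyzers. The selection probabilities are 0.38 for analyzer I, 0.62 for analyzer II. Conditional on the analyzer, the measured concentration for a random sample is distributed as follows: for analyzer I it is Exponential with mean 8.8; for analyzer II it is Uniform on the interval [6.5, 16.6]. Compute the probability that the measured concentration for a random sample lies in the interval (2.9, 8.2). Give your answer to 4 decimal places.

Conditional on each analyzer, P(2.9 < X < 8.2): I: 0.325414; II: 0.168317.
By total probability, P(2.9 < X < 8.2) = 0.38·0.325414 + 0.62·0.168317 = 0.228014.

0.2280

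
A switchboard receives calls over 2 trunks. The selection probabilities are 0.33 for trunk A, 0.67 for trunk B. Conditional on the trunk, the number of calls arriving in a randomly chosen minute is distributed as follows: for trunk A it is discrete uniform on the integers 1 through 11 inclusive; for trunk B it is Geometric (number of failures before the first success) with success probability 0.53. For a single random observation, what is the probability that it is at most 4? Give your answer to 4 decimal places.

Conditional on each trunk, P(X ≤ 4): A: 0.363636; B: 0.977065.
By total probability, P(X ≤ 4) = 0.33·0.363636 + 0.67·0.977065 = 0.774634.

0.7746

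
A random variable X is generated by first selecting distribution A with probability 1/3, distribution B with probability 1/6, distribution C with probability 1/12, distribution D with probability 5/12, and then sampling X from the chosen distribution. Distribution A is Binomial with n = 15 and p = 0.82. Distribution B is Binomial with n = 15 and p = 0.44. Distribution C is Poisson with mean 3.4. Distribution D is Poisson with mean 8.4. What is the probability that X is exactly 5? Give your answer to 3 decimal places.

Conditional on each component, P(X = 5): A: 3.97511e-05; B: 0.15021; C: 0.126361; D: 0.0783685.
By total probability, P(X = 5) = 0.333333·3.97511e-05 + 0.166667·0.15021 + 0.0833333·0.126361 + 0.416667·0.0783685 = 0.0682319.

0.068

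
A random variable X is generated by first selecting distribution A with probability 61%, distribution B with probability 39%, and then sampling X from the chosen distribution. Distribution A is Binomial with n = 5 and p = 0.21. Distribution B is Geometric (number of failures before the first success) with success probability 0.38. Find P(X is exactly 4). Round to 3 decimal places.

0.027

Conditional on each component, P(X = 4): A: 0.007682; B: 0.0561501.
By total probability, P(X = 4) = 0.61·0.007682 + 0.39·0.0561501 = 0.0265845.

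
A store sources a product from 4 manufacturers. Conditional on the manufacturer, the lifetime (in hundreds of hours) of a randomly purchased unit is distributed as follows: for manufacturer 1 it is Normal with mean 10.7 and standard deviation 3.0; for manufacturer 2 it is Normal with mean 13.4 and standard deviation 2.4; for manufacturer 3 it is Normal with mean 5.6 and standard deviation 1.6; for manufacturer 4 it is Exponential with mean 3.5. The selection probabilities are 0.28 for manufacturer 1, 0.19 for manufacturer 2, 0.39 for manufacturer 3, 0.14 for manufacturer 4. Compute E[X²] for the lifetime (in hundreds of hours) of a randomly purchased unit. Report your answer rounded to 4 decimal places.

For each component E[X²] = Var + (mean)², giving 1: 123.49; 2: 185.32; 3: 33.92; 4: 24.5.
Overall E[X²] = 0.28·123.49 + 0.19·185.32 + 0.39·33.92 + 0.14·24.5 = 86.4468.

86.4468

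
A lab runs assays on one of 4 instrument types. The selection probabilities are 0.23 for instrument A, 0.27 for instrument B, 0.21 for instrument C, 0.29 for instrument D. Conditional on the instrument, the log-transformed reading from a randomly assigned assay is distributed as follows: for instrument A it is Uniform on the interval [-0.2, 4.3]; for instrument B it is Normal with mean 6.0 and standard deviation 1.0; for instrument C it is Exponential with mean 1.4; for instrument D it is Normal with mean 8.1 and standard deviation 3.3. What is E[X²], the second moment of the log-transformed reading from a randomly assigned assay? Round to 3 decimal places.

For each component E[X²] = Var + (mean)², giving A: 5.89; B: 37; C: 3.92; D: 76.5.
Overall E[X²] = 0.23·5.89 + 0.27·37 + 0.21·3.92 + 0.29·76.5 = 34.3529.

34.353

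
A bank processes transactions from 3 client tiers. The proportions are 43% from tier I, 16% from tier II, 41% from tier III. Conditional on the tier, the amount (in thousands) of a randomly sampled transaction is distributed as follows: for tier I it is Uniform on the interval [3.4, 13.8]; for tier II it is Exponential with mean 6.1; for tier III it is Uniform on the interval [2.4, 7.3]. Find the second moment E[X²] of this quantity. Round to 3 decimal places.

58.050

For each component E[X²] = Var + (mean)², giving I: 82.9733; II: 74.42; III: 25.5233.
Overall E[X²] = 0.43·82.9733 + 0.16·74.42 + 0.41·25.5233 = 58.0503.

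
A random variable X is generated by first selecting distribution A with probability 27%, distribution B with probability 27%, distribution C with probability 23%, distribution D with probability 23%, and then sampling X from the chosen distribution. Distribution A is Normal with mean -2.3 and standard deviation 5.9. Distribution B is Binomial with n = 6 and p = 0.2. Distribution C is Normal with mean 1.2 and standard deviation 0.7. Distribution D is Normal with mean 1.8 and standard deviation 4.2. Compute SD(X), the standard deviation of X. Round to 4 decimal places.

Per component, A: μ=-2.3, E[X²]=40.1; B: μ=1.2, E[X²]=2.4; C: μ=1.2, E[X²]=1.93; D: μ=1.8, E[X²]=20.88.
E[X] = 0.27·-2.3 + 0.27·1.2 + 0.23·1.2 + 0.23·1.8 = 0.393.
E[X²] = 0.27·40.1 + 0.27·2.4 + 0.23·1.93 + 0.23·20.88 = 16.7213.
Var(X) = E[X²] − (E[X])² = 16.7213 − 0.154449 = 16.5669.
SD(X) = √16.5669 = 4.07024.

4.0702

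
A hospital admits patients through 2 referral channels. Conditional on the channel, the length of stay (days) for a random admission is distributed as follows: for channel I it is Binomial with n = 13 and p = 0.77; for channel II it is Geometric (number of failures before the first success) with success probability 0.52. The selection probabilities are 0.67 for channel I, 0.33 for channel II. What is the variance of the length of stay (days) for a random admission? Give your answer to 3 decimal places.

20.385

Per component, I: μ=10.01, E[X²]=102.502; II: μ=0.923077, E[X²]=2.62722.
E[X] = 0.67·10.01 + 0.33·0.923077 = 7.01132.
E[X²] = 0.67·102.502 + 0.33·2.62722 = 69.5436.
Var(X) = E[X²] − (E[X])² = 69.5436 − 49.1585 = 20.385.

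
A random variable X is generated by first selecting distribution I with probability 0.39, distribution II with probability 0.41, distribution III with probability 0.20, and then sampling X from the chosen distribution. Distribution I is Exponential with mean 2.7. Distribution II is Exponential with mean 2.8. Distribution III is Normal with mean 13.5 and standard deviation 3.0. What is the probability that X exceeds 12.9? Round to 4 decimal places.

Conditional on each component, P(X > 12.9): I: 0.00841468; II: 0.00998029; III: 0.57926.
By total probability, P(X > 12.9) = 0.39·0.00841468 + 0.41·0.00998029 + 0.2·0.57926 = 0.123226.

0.1232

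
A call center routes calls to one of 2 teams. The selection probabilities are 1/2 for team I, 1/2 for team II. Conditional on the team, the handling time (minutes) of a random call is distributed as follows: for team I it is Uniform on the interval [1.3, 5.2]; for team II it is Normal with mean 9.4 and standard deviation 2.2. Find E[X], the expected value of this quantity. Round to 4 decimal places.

Component means — I: 3.25; II: 9.4.
E[X] = 0.5·3.25 + 0.5·9.4 = 6.325.

6.3250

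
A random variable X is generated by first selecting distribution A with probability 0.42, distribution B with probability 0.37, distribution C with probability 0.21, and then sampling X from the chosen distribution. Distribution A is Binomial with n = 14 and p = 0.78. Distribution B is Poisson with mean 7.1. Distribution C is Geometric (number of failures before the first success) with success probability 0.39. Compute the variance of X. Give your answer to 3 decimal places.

Per component, A: μ=10.92, E[X²]=121.649; B: μ=7.1, E[X²]=57.51; C: μ=1.5641, E[X²]=6.45694.
E[X] = 0.42·10.92 + 0.37·7.1 + 0.21·1.5641 = 7.54186.
E[X²] = 0.42·121.649 + 0.37·57.51 + 0.21·6.45694 = 73.7272.
Var(X) = E[X²] − (E[X])² = 73.7272 − 56.8797 = 16.8475.

16.847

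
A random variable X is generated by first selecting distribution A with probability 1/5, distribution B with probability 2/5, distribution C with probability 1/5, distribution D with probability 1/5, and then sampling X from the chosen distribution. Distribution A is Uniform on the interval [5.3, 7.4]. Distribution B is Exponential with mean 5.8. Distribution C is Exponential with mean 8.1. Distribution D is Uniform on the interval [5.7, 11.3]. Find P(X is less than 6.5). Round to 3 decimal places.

0.523

Conditional on each component, P(X < 6.5): A: 0.571429; B: 0.673945; C: 0.551779; D: 0.142857.
By total probability, P(X < 6.5) = 0.2·0.571429 + 0.4·0.673945 + 0.2·0.551779 + 0.2·0.142857 = 0.522791.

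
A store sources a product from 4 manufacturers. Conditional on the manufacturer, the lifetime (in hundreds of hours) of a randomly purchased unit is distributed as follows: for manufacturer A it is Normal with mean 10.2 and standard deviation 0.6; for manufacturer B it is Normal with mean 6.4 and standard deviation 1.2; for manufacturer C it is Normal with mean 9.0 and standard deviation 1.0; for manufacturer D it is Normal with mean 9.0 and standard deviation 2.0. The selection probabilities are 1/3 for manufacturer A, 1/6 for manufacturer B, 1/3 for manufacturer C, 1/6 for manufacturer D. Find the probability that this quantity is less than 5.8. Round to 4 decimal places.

0.0608

Conditional on each manufacturer, P(X < 5.8): A: 1.12244e-13; B: 0.308538; C: 0.000687138; D: 0.0547993.
By total probability, P(X < 5.8) = 0.333333·1.12244e-13 + 0.166667·0.308538 + 0.333333·0.000687138 + 0.166667·0.0547993 = 0.0607852.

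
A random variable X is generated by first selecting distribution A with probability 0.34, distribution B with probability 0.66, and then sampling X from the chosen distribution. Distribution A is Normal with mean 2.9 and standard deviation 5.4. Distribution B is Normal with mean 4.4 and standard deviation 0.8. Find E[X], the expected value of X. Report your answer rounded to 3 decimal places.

3.890

Component means — A: 2.9; B: 4.4.
E[X] = 0.34·2.9 + 0.66·4.4 = 3.89.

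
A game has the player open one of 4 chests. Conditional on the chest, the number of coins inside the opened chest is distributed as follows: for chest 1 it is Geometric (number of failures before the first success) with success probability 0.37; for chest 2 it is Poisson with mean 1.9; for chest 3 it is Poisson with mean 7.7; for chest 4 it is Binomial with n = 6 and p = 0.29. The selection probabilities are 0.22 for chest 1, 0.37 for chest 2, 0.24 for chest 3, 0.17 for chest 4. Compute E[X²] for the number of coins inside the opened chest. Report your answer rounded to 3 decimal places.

20.491

For each component E[X²] = Var + (mean)², giving 1: 7.5011; 2: 5.51; 3: 66.99; 4: 4.263.
Overall E[X²] = 0.22·7.5011 + 0.37·5.51 + 0.24·66.99 + 0.17·4.263 = 20.4913.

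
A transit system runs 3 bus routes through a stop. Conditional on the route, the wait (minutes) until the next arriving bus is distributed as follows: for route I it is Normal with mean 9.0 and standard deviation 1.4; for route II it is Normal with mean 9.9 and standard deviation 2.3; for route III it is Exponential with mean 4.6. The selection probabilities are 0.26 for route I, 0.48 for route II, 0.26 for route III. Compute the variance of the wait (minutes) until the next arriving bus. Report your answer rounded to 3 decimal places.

13.466

Per component, I: μ=9, E[X²]=82.96; II: μ=9.9, E[X²]=103.3; III: μ=4.6, E[X²]=42.32.
E[X] = 0.26·9 + 0.48·9.9 + 0.26·4.6 = 8.288.
E[X²] = 0.26·82.96 + 0.48·103.3 + 0.26·42.32 = 82.1568.
Var(X) = E[X²] − (E[X])² = 82.1568 − 68.6909 = 13.4659.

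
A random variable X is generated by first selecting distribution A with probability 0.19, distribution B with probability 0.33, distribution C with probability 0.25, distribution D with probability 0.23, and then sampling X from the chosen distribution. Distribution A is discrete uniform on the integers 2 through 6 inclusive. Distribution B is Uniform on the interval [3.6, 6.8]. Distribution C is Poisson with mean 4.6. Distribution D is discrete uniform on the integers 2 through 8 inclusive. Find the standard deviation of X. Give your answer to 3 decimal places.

Per component, A: μ=4, E[X²]=18; B: μ=5.2, E[X²]=27.8933; C: μ=4.6, E[X²]=25.76; D: μ=5, E[X²]=29.
E[X] = 0.19·4 + 0.33·5.2 + 0.25·4.6 + 0.23·5 = 4.776.
E[X²] = 0.19·18 + 0.33·27.8933 + 0.25·25.76 + 0.23·29 = 25.7348.
Var(X) = E[X²] − (E[X])² = 25.7348 − 22.8102 = 2.92462.
SD(X) = √2.92462 = 1.71015.

1.710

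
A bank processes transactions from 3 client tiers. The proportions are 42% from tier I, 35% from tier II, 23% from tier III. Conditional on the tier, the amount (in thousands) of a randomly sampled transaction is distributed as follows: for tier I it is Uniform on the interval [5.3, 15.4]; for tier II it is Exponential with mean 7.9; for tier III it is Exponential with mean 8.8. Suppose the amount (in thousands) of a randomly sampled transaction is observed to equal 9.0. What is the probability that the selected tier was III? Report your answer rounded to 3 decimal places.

0.144

Likelihoods f(9.0 | ·): I: 0.0990099; II: 0.0405142; III: 0.0408651.
Posterior ∝ prior × likelihood. Numerator for III: 0.23·0.0408651 = 0.00939897.
Normalizing constant: 0.42·0.0990099 + 0.35·0.0405142 + 0.23·0.0408651 = 0.0651631.
P(III | observation) = 0.00939897 / 0.0651631 = 0.144238.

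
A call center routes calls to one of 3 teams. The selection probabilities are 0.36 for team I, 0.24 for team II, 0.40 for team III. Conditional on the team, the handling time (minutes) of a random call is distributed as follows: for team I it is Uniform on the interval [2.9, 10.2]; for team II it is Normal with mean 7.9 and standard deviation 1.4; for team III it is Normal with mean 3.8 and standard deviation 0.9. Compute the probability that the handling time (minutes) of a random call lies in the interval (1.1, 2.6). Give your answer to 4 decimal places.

Conditional on each team, P(1.1 < X < 2.6): I: 0; II: 7.60384e-05; III: 0.0898613.
By total probability, P(1.1 < X < 2.6) = 0.36·0 + 0.24·7.60384e-05 + 0.4·0.0898613 = 0.0359628.

0.0360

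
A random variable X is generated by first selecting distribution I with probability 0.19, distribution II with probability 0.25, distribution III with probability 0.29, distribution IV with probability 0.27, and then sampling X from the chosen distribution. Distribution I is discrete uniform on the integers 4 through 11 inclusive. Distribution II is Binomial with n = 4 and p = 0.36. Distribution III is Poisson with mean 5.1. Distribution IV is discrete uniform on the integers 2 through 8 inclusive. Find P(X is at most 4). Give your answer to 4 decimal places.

Conditional on each component, P(X ≤ 4): I: 0.125; II: 1; III: 0.423125; IV: 0.428571.
By total probability, P(X ≤ 4) = 0.19·0.125 + 0.25·1 + 0.29·0.423125 + 0.27·0.428571 = 0.512171.

0.5122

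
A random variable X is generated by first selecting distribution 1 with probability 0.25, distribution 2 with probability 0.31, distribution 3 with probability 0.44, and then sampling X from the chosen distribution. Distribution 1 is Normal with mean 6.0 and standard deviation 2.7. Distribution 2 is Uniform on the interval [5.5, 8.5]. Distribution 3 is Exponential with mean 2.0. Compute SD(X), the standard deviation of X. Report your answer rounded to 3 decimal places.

3.010

Per component, 1: μ=6, E[X²]=43.29; 2: μ=7, E[X²]=49.75; 3: μ=2, E[X²]=8.
E[X] = 0.25·6 + 0.31·7 + 0.44·2 = 4.55.
E[X²] = 0.25·43.29 + 0.31·49.75 + 0.44·8 = 29.765.
Var(X) = E[X²] − (E[X])² = 29.765 − 20.7025 = 9.0625.
SD(X) = √9.0625 = 3.0104.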